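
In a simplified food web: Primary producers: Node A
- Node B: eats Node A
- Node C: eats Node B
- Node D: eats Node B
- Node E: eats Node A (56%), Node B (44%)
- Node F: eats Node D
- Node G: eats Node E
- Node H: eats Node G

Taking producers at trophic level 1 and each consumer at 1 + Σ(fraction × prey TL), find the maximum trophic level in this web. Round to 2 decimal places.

4.44

Node B: 1 + 1 = 2
Node C: 1 + 2 = 3
Node D: 1 + 2 = 3
Node E: 1 + (0.56×1 + 0.44×2) = 2.44
Node F: 1 + 3 = 4
Node G: 1 + 2.44 = 3.44
Node H: 1 + 3.44 = 4.44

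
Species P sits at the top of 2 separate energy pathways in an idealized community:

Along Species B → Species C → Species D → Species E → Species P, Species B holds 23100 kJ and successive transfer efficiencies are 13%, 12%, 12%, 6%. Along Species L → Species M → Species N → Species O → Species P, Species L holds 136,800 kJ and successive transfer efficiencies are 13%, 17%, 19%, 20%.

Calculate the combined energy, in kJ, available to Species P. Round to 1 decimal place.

117.5 kJ

Via Species B: 23100 × 0.13 × 0.12 × 0.12 × 0.06 = 2.594592 kJ
Via Species L: 136800 × 0.13 × 0.17 × 0.19 × 0.2 = 114.88464 kJ
Total at Species P: 2.594592 + 114.88464 = 117.479232 kJ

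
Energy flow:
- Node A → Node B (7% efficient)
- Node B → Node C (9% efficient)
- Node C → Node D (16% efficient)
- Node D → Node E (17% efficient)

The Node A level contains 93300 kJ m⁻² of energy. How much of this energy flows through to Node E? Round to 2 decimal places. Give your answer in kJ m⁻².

15.99 kJ m⁻²

Node B: 93300 × 0.07 = 6531 kJ m⁻²
Node C: 6531 × 0.09 = 587.79 kJ m⁻²
Node D: 587.79 × 0.16 = 94.0464 kJ m⁻²
Node E: 94.0464 × 0.17 = 15.987888 kJ m⁻²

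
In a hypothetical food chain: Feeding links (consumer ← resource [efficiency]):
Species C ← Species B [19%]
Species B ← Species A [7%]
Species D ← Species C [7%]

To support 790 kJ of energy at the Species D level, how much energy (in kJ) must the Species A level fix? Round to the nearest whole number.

Cumulative transfer efficiency: 0.07 × 0.19 × 0.07 = 0.000931
Species A energy = 790 / 0.000931 = 848550 kJ

848550 kJ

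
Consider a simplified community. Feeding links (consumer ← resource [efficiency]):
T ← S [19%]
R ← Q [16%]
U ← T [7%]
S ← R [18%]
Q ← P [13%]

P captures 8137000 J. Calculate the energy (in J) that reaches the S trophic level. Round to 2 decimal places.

Q: 8137000 × 0.13 = 1057810 J
R: 1057810 × 0.16 = 169249.6 J
S: 169249.6 × 0.18 = 30464.928 J

30464.93 J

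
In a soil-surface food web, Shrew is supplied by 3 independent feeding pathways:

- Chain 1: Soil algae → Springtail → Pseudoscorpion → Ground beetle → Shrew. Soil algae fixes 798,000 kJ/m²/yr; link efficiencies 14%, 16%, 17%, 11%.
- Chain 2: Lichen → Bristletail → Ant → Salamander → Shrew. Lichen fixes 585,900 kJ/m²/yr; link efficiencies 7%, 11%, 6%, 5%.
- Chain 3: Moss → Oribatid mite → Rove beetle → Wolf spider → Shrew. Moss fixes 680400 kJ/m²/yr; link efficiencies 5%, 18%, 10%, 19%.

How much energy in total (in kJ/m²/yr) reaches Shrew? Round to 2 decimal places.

464.15 kJ/m²/yr

Chain 1: 798000 × 0.14 × 0.16 × 0.17 × 0.11 = 334.26624 kJ/m²/yr
Chain 2: 585900 × 0.07 × 0.11 × 0.06 × 0.05 = 13.53429 kJ/m²/yr
Chain 3: 680400 × 0.05 × 0.18 × 0.1 × 0.19 = 116.3484 kJ/m²/yr
Total at Shrew: 334.26624 + 13.53429 + 116.3484 = 464.14893 kJ/m²/yr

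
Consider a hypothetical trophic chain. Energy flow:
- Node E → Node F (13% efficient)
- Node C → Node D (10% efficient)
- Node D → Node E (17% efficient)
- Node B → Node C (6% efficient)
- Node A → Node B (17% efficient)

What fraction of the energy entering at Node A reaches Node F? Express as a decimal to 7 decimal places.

Product of link efficiencies: 0.17 × 0.06 × 0.1 × 0.17 × 0.13 = 0.000022542

0.0000225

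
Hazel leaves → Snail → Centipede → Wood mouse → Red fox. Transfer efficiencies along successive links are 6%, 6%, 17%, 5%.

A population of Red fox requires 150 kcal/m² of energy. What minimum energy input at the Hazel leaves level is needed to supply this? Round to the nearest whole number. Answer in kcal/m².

4901961 kcal/m²

Cumulative transfer efficiency: 0.06 × 0.06 × 0.17 × 0.05 = 0.0000306
Hazel leaves energy = 150 / 0.0000306 = 4901961 kcal/m²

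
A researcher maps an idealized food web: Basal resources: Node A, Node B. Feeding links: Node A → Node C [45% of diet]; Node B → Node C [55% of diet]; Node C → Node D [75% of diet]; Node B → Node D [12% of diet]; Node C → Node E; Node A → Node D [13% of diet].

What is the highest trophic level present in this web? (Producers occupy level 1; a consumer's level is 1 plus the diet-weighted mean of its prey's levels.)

3

Node C: 1 + (0.55×1 + 0.45×1) = 2
Node D: 1 + (0.12×1 + 0.75×2 + 0.13×1) = 2.75
Node E: 1 + 2 = 3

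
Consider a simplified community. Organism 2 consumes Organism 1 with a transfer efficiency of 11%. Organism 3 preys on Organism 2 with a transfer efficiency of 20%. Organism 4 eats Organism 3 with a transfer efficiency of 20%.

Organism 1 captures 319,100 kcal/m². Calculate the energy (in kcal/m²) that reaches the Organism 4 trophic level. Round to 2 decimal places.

1404.04 kcal/m²

Organism 2: 319100 × 0.11 = 35101 kcal/m²
Organism 3: 35101 × 0.2 = 7020.2 kcal/m²
Organism 4: 7020.2 × 0.2 = 1404.04 kcal/m²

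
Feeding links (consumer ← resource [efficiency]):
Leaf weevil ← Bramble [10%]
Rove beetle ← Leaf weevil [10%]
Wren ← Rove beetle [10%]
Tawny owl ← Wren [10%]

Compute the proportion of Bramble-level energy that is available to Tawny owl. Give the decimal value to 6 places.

Product of link efficiencies: 0.1 × 0.1 × 0.1 × 0.1 = 0.0001

0.000100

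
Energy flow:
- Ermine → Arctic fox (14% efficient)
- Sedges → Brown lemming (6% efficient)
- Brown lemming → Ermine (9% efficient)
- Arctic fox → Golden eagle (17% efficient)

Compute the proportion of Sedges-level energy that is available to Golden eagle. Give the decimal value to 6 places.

Product of link efficiencies: 0.06 × 0.09 × 0.14 × 0.17 = 0.00012852

0.000129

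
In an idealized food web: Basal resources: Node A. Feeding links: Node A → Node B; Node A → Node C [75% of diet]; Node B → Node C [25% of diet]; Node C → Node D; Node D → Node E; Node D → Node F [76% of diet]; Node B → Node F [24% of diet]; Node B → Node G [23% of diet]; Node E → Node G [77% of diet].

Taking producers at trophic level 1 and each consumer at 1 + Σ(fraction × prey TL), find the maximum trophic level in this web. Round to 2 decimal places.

Node B: 1 + 1 = 2
Node C: 1 + (0.75×1 + 0.25×2) = 2.25
Node D: 1 + 2.25 = 3.25
Node E: 1 + 3.25 = 4.25
Node F: 1 + (0.76×3.25 + 0.24×2) = 3.95
Node G: 1 + (0.23×2 + 0.77×4.25) = 4.7325

4.73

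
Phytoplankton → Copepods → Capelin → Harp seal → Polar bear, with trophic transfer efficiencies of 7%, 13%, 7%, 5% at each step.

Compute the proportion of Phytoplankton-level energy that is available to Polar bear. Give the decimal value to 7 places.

0.0000319

Product of link efficiencies: 0.07 × 0.13 × 0.07 × 0.05 = 0.00003185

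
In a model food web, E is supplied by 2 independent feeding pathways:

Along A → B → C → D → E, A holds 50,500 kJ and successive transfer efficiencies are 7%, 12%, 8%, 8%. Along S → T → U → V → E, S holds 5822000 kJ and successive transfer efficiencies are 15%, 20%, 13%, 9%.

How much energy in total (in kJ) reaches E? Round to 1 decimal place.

Via A: 50500 × 0.07 × 0.12 × 0.08 × 0.08 = 2.71488 kJ
Via S: 5822000 × 0.15 × 0.2 × 0.13 × 0.09 = 2043.522 kJ
Total at E: 2.71488 + 2043.522 = 2046.23688 kJ

2046.2 kJ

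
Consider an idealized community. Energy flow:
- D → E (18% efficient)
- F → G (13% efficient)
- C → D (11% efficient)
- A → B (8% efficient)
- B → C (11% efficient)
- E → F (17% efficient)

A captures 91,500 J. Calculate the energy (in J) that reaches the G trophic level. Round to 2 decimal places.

B: 91500 × 0.08 = 7320 J
C: 7320 × 0.11 = 805.2 J
D: 805.2 × 0.11 = 88.572 J
E: 88.572 × 0.18 = 15.94296 J
F: 15.94296 × 0.17 = 2.7103032 J
G: 2.7103032 × 0.13 = 0.352339416 J

0.35 J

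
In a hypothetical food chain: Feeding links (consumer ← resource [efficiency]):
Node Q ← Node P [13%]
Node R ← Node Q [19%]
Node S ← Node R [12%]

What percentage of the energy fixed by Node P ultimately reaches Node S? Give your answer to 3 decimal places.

0.296%

Product of link efficiencies: 0.13 × 0.19 × 0.12 = 0.002964
As a percentage: 0.002964 × 100 = 0.296%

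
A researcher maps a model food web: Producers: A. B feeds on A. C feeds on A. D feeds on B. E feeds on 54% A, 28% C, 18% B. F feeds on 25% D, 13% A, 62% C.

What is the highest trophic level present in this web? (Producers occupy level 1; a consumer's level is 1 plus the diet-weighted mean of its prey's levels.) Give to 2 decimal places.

3.12

B: 1 + 1 = 2
C: 1 + 1 = 2
D: 1 + 2 = 3
E: 1 + (0.54×1 + 0.28×2 + 0.18×2) = 2.46
F: 1 + (0.25×3 + 0.13×1 + 0.62×2) = 3.12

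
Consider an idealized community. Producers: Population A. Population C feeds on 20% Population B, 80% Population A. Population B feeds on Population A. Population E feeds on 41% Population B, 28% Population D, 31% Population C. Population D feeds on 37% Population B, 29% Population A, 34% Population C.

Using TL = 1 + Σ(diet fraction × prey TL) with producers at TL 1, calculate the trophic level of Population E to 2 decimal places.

3.28

Population B: 1 + 1 = 2
Population C: 1 + (0.2×2 + 0.8×1) = 2.2
Population D: 1 + (0.37×2 + 0.29×1 + 0.34×2.2) = 2.778
Population E: 1 + (0.41×2 + 0.28×2.778 + 0.31×2.2) = 3.27984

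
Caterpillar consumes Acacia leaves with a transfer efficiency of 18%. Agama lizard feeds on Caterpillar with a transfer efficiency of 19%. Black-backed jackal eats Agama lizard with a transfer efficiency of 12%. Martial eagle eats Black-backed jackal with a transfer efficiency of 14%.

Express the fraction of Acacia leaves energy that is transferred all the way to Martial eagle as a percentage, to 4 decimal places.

0.0575%

Product of link efficiencies: 0.18 × 0.19 × 0.12 × 0.14 = 0.00057456
As a percentage: 0.00057456 × 100 = 0.0575%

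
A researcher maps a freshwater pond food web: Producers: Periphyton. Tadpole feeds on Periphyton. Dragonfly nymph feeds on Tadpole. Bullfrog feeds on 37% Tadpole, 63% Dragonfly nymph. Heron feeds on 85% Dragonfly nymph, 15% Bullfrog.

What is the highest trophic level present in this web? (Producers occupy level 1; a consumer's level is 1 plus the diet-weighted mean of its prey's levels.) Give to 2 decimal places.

4.09

Tadpole: 1 + 1 = 2
Dragonfly nymph: 1 + 2 = 3
Bullfrog: 1 + (0.37×2 + 0.63×3) = 3.63
Heron: 1 + (0.85×3 + 0.15×3.63) = 4.0945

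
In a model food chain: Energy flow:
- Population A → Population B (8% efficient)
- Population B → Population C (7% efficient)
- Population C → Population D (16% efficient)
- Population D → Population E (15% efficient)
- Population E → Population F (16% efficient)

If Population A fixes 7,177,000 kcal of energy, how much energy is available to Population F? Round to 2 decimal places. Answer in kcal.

Population B: 7177000 × 0.08 = 574160 kcal
Population C: 574160 × 0.07 = 40191.2 kcal
Population D: 40191.2 × 0.16 = 6430.592 kcal
Population E: 6430.592 × 0.15 = 964.5888 kcal
Population F: 964.5888 × 0.16 = 154.334208 kcal

154.33 kcal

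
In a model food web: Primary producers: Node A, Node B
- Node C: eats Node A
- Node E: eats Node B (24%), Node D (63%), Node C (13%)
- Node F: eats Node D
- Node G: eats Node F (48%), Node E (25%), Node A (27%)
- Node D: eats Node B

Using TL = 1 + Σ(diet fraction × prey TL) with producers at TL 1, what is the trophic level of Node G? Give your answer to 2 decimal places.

Node C: 1 + 1 = 2
Node D: 1 + 1 = 2
Node E: 1 + (0.24×1 + 0.63×2 + 0.13×2) = 2.76
Node F: 1 + 2 = 3
Node G: 1 + (0.48×3 + 0.25×2.76 + 0.27×1) = 3.4

3.40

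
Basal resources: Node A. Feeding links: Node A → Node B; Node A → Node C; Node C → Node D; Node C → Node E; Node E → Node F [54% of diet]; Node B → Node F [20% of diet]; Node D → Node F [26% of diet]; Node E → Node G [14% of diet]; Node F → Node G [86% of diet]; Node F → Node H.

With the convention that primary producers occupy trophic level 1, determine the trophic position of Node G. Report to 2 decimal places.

Node B: 1 + 1 = 2
Node C: 1 + 1 = 2
Node D: 1 + 2 = 3
Node E: 1 + 2 = 3
Node F: 1 + (0.54×3 + 0.2×2 + 0.26×3) = 3.8
Node G: 1 + (0.14×3 + 0.86×3.8) = 4.688
Node H: 1 + 3.8 = 4.8

4.69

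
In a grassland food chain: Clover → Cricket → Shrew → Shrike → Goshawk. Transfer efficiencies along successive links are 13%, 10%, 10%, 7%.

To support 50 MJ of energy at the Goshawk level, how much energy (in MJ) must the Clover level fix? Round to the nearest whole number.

549451 MJ

Cumulative transfer efficiency: 0.13 × 0.1 × 0.1 × 0.07 = 0.000091
Clover energy = 50 / 0.000091 = 549451 MJ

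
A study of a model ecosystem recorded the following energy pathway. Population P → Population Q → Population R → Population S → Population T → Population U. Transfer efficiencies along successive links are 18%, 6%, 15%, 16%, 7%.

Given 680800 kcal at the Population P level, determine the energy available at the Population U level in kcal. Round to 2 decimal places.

12.35 kcal

Population Q: 680800 × 0.18 = 122544 kcal
Population R: 122544 × 0.06 = 7352.64 kcal
Population S: 7352.64 × 0.15 = 1102.896 kcal
Population T: 1102.896 × 0.16 = 176.46336 kcal
Population U: 176.46336 × 0.07 = 12.3524352 kcal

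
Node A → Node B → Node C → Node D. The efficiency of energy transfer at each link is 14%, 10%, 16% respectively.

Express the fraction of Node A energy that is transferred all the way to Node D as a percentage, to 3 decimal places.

Product of link efficiencies: 0.14 × 0.1 × 0.16 = 0.00224
As a percentage: 0.00224 × 100 = 0.224%

0.224%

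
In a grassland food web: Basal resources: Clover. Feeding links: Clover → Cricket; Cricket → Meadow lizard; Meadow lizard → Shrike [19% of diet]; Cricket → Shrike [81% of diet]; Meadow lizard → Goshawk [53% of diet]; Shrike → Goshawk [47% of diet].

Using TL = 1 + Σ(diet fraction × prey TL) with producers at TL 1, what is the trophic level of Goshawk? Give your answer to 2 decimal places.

4.09

Cricket: 1 + 1 = 2
Meadow lizard: 1 + 2 = 3
Shrike: 1 + (0.19×3 + 0.81×2) = 3.19
Goshawk: 1 + (0.53×3 + 0.47×3.19) = 4.0893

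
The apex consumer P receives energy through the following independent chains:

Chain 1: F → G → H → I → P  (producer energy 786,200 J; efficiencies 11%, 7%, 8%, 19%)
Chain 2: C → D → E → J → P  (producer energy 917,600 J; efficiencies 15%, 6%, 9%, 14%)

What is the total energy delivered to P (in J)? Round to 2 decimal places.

196.07 J

Chain 1: 786200 × 0.11 × 0.07 × 0.08 × 0.19 = 92.016848 J
Chain 2: 917600 × 0.15 × 0.06 × 0.09 × 0.14 = 104.05584 J
Total at P: 92.016848 + 104.05584 = 196.072688 J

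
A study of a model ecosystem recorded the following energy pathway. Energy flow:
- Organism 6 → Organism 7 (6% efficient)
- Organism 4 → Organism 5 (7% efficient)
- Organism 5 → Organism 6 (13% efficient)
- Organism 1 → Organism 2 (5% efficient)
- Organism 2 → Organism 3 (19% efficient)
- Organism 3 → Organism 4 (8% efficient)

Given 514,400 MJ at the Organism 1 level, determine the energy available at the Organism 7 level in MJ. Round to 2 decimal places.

0.21 MJ

Organism 2: 514400 × 0.05 = 25720 MJ
Organism 3: 25720 × 0.19 = 4886.8 MJ
Organism 4: 4886.8 × 0.08 = 390.944 MJ
Organism 5: 390.944 × 0.07 = 27.36608 MJ
Organism 6: 27.36608 × 0.13 = 3.5575904 MJ
Organism 7: 3.5575904 × 0.06 = 0.213455424 MJ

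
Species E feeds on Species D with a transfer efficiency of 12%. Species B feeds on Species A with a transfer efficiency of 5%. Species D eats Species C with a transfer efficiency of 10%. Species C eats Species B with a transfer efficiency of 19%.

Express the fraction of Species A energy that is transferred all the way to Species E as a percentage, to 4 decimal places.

Product of link efficiencies: 0.05 × 0.19 × 0.1 × 0.12 = 0.000114
As a percentage: 0.000114 × 100 = 0.0114%

0.0114%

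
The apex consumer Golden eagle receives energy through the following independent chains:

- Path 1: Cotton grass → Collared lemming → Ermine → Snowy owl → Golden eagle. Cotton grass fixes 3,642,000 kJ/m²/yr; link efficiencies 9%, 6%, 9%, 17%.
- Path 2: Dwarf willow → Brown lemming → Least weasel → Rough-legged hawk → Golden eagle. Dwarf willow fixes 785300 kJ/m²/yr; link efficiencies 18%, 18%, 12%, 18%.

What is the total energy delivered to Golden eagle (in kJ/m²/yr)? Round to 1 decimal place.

Path 1: 3642000 × 0.09 × 0.06 × 0.09 × 0.17 = 300.90204 kJ/m²/yr
Path 2: 785300 × 0.18 × 0.18 × 0.12 × 0.18 = 549.584352 kJ/m²/yr
Total at Golden eagle: 300.90204 + 549.584352 = 850.486392 kJ/m²/yr

850.5 kJ/m²/yr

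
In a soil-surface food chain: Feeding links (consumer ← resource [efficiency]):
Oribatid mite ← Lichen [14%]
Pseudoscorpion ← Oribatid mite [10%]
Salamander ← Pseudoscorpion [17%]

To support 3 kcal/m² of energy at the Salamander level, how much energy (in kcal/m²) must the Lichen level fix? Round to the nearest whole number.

Cumulative transfer efficiency: 0.14 × 0.1 × 0.17 = 0.00238
Lichen energy = 3 / 0.00238 = 1261 kcal/m²

1261 kcal/m²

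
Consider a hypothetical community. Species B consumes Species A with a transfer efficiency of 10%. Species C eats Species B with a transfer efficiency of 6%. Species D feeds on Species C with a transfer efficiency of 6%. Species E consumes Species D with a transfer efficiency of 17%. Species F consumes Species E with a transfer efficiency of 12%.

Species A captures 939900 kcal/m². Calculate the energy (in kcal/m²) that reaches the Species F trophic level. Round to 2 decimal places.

Species B: 939900 × 0.1 = 93990 kcal/m²
Species C: 93990 × 0.06 = 5639.4 kcal/m²
Species D: 5639.4 × 0.06 = 338.364 kcal/m²
Species E: 338.364 × 0.17 = 57.52188 kcal/m²
Species F: 57.52188 × 0.12 = 6.9026256 kcal/m²

6.90 kcal/m²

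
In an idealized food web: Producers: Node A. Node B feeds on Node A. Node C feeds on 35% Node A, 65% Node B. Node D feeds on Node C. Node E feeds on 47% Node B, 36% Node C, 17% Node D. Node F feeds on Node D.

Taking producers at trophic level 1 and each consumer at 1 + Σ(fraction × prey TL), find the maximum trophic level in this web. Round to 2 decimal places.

Node B: 1 + 1 = 2
Node C: 1 + (0.35×1 + 0.65×2) = 2.65
Node D: 1 + 2.65 = 3.65
Node E: 1 + (0.47×2 + 0.36×2.65 + 0.17×3.65) = 3.5145
Node F: 1 + 3.65 = 4.65

4.65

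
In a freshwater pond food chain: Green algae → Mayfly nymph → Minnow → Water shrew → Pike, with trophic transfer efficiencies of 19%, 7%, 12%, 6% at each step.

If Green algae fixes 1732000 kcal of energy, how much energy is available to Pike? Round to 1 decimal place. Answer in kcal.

Mayfly nymph: 1732000 × 0.19 = 329080 kcal
Minnow: 329080 × 0.07 = 23035.6 kcal
Water shrew: 23035.6 × 0.12 = 2764.272 kcal
Pike: 2764.272 × 0.06 = 165.85632 kcal

165.9 kcal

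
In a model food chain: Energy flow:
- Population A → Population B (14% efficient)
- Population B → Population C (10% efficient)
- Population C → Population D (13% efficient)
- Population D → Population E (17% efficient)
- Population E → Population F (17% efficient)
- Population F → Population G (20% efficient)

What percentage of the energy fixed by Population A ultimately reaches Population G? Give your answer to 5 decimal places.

0.00105%

Product of link efficiencies: 0.14 × 0.1 × 0.13 × 0.17 × 0.17 × 0.2 = 0.0000105196
As a percentage: 0.0000105196 × 100 = 0.00105%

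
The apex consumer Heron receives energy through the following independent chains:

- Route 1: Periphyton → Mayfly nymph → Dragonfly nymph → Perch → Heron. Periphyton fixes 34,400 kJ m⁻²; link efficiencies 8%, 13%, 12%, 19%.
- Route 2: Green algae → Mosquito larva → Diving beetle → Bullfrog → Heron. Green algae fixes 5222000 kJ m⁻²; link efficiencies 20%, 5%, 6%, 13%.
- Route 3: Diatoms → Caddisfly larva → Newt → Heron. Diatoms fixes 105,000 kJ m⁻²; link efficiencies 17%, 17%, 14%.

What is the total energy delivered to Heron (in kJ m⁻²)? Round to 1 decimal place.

Route 1: 34400 × 0.08 × 0.13 × 0.12 × 0.19 = 8.156928 kJ m⁻²
Route 2: 5222000 × 0.2 × 0.05 × 0.06 × 0.13 = 407.316 kJ m⁻²
Route 3: 105000 × 0.17 × 0.17 × 0.14 = 424.83 kJ m⁻²
Total at Heron: 8.156928 + 407.316 + 424.83 = 840.302928 kJ m⁻²

840.3 kJ m⁻²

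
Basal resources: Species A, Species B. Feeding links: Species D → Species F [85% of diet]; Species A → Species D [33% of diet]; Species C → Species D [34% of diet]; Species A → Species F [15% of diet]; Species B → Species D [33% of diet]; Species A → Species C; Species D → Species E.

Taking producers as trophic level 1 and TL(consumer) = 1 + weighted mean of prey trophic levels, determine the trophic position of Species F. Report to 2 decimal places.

3.14

Species C: 1 + 1 = 2
Species D: 1 + (0.34×2 + 0.33×1 + 0.33×1) = 2.34
Species E: 1 + 2.34 = 3.34
Species F: 1 + (0.15×1 + 0.85×2.34) = 3.139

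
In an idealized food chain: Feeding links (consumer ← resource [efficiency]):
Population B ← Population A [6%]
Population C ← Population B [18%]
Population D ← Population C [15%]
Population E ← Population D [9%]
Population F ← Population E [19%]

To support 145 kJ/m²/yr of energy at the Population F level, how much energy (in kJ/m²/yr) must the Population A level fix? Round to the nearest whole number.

Cumulative transfer efficiency: 0.06 × 0.18 × 0.15 × 0.09 × 0.19 = 0.000027702
Population A energy = 145 / 0.000027702 = 5234279 kJ/m²/yr

5234279 kJ/m²/yr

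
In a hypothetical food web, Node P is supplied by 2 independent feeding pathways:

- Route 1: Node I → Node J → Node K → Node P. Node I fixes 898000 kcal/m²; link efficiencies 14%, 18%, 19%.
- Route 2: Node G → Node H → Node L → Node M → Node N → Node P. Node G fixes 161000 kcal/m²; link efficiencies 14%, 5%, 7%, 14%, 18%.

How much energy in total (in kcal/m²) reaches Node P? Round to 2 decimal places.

4301.61 kcal/m²

Route 1: 898000 × 0.14 × 0.18 × 0.19 = 4299.624 kcal/m²
Route 2: 161000 × 0.14 × 0.05 × 0.07 × 0.14 × 0.18 = 1.988028 kcal/m²
Total at Node P: 4299.624 + 1.988028 = 4301.612028 kcal/m²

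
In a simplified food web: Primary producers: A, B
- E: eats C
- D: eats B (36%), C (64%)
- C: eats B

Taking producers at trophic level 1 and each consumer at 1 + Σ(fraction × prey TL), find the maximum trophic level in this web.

C: 1 + 1 = 2
D: 1 + (0.36×1 + 0.64×2) = 2.64
E: 1 + 2 = 3

3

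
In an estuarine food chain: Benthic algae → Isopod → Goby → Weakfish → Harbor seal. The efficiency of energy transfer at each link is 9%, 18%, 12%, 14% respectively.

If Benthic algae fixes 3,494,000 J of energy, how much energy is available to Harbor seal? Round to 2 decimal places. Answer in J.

950.93 J

Isopod: 3494000 × 0.09 = 314460 J
Goby: 314460 × 0.18 = 56602.8 J
Weakfish: 56602.8 × 0.12 = 6792.336 J
Harbor seal: 6792.336 × 0.14 = 950.92704 J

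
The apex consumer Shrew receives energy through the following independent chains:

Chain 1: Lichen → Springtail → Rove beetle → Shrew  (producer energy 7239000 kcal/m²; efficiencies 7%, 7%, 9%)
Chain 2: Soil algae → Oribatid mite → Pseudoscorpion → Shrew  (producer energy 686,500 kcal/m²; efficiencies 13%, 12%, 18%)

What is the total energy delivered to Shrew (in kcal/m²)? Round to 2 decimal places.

5120.09 kcal/m²

Chain 1: 7239000 × 0.07 × 0.07 × 0.09 = 3192.399 kcal/m²
Chain 2: 686500 × 0.13 × 0.12 × 0.18 = 1927.692 kcal/m²
Total at Shrew: 3192.399 + 1927.692 = 5120.091 kcal/m²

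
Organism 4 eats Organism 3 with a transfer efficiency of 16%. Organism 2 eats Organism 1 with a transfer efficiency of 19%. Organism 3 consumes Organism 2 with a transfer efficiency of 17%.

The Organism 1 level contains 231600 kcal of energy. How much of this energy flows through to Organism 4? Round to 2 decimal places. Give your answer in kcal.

Organism 2: 231600 × 0.19 = 44004 kcal
Organism 3: 44004 × 0.17 = 7480.68 kcal
Organism 4: 7480.68 × 0.16 = 1196.9088 kcal

1196.91 kcal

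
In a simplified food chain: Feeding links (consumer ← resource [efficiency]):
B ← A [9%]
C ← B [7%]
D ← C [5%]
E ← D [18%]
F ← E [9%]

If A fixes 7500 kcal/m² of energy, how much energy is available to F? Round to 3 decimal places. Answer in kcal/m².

B: 7500 × 0.09 = 675 kcal/m²
C: 675 × 0.07 = 47.25 kcal/m²
D: 47.25 × 0.05 = 2.3625 kcal/m²
E: 2.3625 × 0.18 = 0.42525 kcal/m²
F: 0.42525 × 0.09 = 0.0382725 kcal/m²

0.038 kcal/m²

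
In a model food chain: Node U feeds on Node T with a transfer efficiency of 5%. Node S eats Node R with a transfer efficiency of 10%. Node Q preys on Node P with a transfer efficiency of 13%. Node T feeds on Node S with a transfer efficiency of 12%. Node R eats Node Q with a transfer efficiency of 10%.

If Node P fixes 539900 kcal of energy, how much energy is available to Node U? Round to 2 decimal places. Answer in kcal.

4.21 kcal

Node Q: 539900 × 0.13 = 70187 kcal
Node R: 70187 × 0.1 = 7018.7 kcal
Node S: 7018.7 × 0.1 = 701.87 kcal
Node T: 701.87 × 0.12 = 84.2244 kcal
Node U: 84.2244 × 0.05 = 4.21122 kcal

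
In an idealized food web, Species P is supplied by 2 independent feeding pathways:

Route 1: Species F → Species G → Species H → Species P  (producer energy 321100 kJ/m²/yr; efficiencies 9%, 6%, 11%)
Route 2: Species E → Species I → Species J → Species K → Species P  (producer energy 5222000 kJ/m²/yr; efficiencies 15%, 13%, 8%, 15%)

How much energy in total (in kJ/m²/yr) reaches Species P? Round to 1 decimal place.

1412.7 kJ/m²/yr

Route 1: 321100 × 0.09 × 0.06 × 0.11 = 190.7334 kJ/m²/yr
Route 2: 5222000 × 0.15 × 0.13 × 0.08 × 0.15 = 1221.948 kJ/m²/yr
Total at Species P: 190.7334 + 1221.948 = 1412.6814 kJ/m²/yr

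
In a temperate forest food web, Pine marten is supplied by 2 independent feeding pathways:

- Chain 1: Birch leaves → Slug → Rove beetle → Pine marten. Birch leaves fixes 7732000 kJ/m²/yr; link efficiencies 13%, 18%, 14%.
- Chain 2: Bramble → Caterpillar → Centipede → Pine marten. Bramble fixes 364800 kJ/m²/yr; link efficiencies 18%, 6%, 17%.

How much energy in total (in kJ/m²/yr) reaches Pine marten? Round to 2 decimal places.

Chain 1: 7732000 × 0.13 × 0.18 × 0.14 = 25330.032 kJ/m²/yr
Chain 2: 364800 × 0.18 × 0.06 × 0.17 = 669.7728 kJ/m²/yr
Total at Pine marten: 25330.032 + 669.7728 = 25999.8048 kJ/m²/yr

25999.80 kJ/m²/yr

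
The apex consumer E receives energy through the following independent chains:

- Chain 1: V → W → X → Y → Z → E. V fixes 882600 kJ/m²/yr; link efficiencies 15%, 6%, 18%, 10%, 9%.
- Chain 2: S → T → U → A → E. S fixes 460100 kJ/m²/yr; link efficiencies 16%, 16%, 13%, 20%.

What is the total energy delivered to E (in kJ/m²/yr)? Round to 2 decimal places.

Chain 1: 882600 × 0.15 × 0.06 × 0.18 × 0.1 × 0.09 = 12.868308 kJ/m²/yr
Chain 2: 460100 × 0.16 × 0.16 × 0.13 × 0.2 = 306.24256 kJ/m²/yr
Total at E: 12.868308 + 306.24256 = 319.110868 kJ/m²/yr

319.11 kJ/m²/yr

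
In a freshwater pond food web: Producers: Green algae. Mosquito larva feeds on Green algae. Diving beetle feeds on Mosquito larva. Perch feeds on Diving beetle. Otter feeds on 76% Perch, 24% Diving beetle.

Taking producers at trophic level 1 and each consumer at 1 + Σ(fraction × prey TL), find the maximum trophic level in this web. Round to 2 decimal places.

Mosquito larva: 1 + 1 = 2
Diving beetle: 1 + 2 = 3
Perch: 1 + 3 = 4
Otter: 1 + (0.76×4 + 0.24×3) = 4.76

4.76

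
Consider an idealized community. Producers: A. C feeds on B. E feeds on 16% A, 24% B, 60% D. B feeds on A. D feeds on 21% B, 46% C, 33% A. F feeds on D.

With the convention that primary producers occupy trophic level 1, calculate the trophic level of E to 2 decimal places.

B: 1 + 1 = 2
C: 1 + 2 = 3
D: 1 + (0.21×2 + 0.46×3 + 0.33×1) = 3.13
E: 1 + (0.16×1 + 0.24×2 + 0.6×3.13) = 3.518
F: 1 + 3.13 = 4.13

3.52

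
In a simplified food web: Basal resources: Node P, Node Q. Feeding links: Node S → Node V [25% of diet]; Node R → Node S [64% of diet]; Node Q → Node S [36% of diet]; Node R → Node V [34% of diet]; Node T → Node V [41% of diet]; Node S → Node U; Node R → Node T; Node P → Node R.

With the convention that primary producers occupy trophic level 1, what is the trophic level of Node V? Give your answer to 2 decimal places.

3.57

Node R: 1 + 1 = 2
Node S: 1 + (0.36×1 + 0.64×2) = 2.64
Node T: 1 + 2 = 3
Node U: 1 + 2.64 = 3.64
Node V: 1 + (0.34×2 + 0.25×2.64 + 0.41×3) = 3.57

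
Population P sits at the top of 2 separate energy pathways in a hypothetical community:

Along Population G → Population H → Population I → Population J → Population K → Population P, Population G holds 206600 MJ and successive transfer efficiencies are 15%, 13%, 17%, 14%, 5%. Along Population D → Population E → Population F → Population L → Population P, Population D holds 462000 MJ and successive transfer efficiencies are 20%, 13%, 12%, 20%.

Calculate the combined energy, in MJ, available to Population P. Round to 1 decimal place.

293.1 MJ

Via Population G: 206600 × 0.15 × 0.13 × 0.17 × 0.14 × 0.05 = 4.794153 MJ
Via Population D: 462000 × 0.2 × 0.13 × 0.12 × 0.2 = 288.288 MJ
Total at Population P: 4.794153 + 288.288 = 293.082153 MJ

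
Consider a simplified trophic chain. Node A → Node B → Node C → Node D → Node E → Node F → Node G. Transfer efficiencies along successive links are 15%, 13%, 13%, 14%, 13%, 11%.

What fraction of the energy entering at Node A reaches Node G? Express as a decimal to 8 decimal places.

Product of link efficiencies: 0.15 × 0.13 × 0.13 × 0.14 × 0.13 × 0.11 = 0.00000507507

0.00000508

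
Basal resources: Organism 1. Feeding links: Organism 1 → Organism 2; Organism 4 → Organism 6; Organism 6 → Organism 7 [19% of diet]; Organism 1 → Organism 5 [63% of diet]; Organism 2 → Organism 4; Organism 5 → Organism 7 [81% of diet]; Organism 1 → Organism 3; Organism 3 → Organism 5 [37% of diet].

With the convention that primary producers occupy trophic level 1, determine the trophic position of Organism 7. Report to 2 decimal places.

Organism 2: 1 + 1 = 2
Organism 3: 1 + 1 = 2
Organism 4: 1 + 2 = 3
Organism 5: 1 + (0.37×2 + 0.63×1) = 2.37
Organism 6: 1 + 3 = 4
Organism 7: 1 + (0.81×2.37 + 0.19×4) = 3.6797

3.68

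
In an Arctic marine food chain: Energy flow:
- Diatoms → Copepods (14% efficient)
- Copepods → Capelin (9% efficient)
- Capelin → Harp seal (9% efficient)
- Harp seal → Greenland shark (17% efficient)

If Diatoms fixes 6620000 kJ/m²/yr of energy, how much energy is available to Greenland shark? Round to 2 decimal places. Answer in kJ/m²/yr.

Copepods: 6620000 × 0.14 = 926800 kJ/m²/yr
Capelin: 926800 × 0.09 = 83412 kJ/m²/yr
Harp seal: 83412 × 0.09 = 7507.08 kJ/m²/yr
Greenland shark: 7507.08 × 0.17 = 1276.2036 kJ/m²/yr

1276.20 kJ/m²/yr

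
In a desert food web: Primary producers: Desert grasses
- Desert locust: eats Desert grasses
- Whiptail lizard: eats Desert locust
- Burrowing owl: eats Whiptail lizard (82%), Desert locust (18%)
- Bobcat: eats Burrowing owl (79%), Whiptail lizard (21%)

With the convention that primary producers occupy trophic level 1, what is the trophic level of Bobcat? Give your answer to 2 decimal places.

Desert locust: 1 + 1 = 2
Whiptail lizard: 1 + 2 = 3
Burrowing owl: 1 + (0.82×3 + 0.18×2) = 3.82
Bobcat: 1 + (0.79×3.82 + 0.21×3) = 4.6478

4.65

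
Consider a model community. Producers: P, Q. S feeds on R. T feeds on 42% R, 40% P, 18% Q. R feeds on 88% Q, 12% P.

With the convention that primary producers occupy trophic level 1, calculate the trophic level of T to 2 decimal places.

2.42

R: 1 + (0.88×1 + 0.12×1) = 2
S: 1 + 2 = 3
T: 1 + (0.42×2 + 0.4×1 + 0.18×1) = 2.42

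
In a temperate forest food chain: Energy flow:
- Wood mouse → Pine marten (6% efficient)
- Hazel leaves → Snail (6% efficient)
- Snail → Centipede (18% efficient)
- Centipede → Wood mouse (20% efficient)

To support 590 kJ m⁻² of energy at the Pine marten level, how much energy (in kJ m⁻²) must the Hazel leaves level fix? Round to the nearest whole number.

4552469 kJ m⁻²

Cumulative transfer efficiency: 0.06 × 0.18 × 0.2 × 0.06 = 0.0001296
Hazel leaves energy = 590 / 0.0001296 = 4552469 kJ m⁻²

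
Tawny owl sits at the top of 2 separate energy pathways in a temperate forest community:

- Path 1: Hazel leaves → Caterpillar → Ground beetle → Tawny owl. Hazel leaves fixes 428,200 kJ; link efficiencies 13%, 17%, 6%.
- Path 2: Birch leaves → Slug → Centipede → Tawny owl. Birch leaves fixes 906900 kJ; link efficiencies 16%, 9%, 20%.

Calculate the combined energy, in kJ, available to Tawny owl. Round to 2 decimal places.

3179.67 kJ

Path 1: 428200 × 0.13 × 0.17 × 0.06 = 567.7932 kJ
Path 2: 906900 × 0.16 × 0.09 × 0.2 = 2611.872 kJ
Total at Tawny owl: 567.7932 + 2611.872 = 3179.6652 kJ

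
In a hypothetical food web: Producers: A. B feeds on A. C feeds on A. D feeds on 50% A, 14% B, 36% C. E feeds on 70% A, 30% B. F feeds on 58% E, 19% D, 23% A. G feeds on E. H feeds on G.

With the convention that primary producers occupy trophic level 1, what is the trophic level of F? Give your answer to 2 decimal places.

3.04

B: 1 + 1 = 2
C: 1 + 1 = 2
D: 1 + (0.5×1 + 0.14×2 + 0.36×2) = 2.5
E: 1 + (0.7×1 + 0.3×2) = 2.3
F: 1 + (0.58×2.3 + 0.19×2.5 + 0.23×1) = 3.039
G: 1 + 2.3 = 3.3
H: 1 + 3.3 = 4.3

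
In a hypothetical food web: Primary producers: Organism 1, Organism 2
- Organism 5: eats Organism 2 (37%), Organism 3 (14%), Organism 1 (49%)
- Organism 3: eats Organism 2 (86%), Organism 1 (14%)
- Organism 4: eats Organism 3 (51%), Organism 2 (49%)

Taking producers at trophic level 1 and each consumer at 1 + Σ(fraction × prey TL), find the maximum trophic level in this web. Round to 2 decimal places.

2.51

Organism 3: 1 + (0.86×1 + 0.14×1) = 2
Organism 4: 1 + (0.51×2 + 0.49×1) = 2.51
Organism 5: 1 + (0.37×1 + 0.14×2 + 0.49×1) = 2.14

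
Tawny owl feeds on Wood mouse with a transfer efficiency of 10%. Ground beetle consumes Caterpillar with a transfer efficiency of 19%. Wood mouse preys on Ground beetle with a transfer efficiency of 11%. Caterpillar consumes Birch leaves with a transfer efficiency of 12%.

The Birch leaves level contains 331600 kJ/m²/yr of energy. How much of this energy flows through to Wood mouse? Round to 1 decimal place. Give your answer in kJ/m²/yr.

831.7 kJ/m²/yr

Caterpillar: 331600 × 0.12 = 39792 kJ/m²/yr
Ground beetle: 39792 × 0.19 = 7560.48 kJ/m²/yr
Wood mouse: 7560.48 × 0.11 = 831.6528 kJ/m²/yr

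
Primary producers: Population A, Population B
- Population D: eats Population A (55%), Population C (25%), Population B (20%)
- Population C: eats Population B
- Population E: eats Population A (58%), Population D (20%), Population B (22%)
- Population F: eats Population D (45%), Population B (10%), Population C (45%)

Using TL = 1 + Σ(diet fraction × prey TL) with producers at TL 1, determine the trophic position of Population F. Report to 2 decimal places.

3.01

Population C: 1 + 1 = 2
Population D: 1 + (0.55×1 + 0.25×2 + 0.2×1) = 2.25
Population E: 1 + (0.58×1 + 0.2×2.25 + 0.22×1) = 2.25
Population F: 1 + (0.45×2.25 + 0.1×1 + 0.45×2) = 3.0125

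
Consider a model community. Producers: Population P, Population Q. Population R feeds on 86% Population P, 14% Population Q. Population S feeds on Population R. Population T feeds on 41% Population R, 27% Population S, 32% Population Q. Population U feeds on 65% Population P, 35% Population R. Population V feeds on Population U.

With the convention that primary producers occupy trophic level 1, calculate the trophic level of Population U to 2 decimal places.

2.35

Population R: 1 + (0.86×1 + 0.14×1) = 2
Population S: 1 + 2 = 3
Population T: 1 + (0.41×2 + 0.27×3 + 0.32×1) = 2.95
Population U: 1 + (0.65×1 + 0.35×2) = 2.35
Population V: 1 + 2.35 = 3.35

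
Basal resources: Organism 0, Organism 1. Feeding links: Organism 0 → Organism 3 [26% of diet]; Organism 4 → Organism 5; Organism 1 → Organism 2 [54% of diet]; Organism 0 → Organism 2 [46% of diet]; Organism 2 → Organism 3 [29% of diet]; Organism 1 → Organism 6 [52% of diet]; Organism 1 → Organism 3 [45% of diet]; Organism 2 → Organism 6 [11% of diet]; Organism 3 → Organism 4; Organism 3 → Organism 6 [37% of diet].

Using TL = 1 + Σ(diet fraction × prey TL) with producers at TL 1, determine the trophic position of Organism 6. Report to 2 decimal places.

Organism 2: 1 + (0.46×1 + 0.54×1) = 2
Organism 3: 1 + (0.26×1 + 0.29×2 + 0.45×1) = 2.29
Organism 4: 1 + 2.29 = 3.29
Organism 5: 1 + 3.29 = 4.29
Organism 6: 1 + (0.52×1 + 0.11×2 + 0.37×2.29) = 2.5873

2.59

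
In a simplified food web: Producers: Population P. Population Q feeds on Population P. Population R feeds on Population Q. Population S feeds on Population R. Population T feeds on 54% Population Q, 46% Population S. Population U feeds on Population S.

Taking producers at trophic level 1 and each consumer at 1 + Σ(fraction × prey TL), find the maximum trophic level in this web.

Population Q: 1 + 1 = 2
Population R: 1 + 2 = 3
Population S: 1 + 3 = 4
Population T: 1 + (0.54×2 + 0.46×4) = 3.92
Population U: 1 + 4 = 5

5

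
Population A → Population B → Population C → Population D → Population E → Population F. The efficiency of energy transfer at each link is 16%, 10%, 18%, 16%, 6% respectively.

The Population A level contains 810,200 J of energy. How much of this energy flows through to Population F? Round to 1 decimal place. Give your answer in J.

Population B: 810200 × 0.16 = 129632 J
Population C: 129632 × 0.1 = 12963.2 J
Population D: 12963.2 × 0.18 = 2333.376 J
Population E: 2333.376 × 0.16 = 373.34016 J
Population F: 373.34016 × 0.06 = 22.4004096 J

22.4 J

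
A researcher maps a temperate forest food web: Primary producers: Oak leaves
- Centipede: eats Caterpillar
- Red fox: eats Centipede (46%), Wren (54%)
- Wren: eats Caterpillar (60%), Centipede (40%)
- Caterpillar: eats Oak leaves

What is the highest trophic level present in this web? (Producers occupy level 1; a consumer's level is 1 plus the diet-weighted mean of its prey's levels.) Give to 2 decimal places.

4.22

Caterpillar: 1 + 1 = 2
Centipede: 1 + 2 = 3
Wren: 1 + (0.6×2 + 0.4×3) = 3.4
Red fox: 1 + (0.46×3 + 0.54×3.4) = 4.216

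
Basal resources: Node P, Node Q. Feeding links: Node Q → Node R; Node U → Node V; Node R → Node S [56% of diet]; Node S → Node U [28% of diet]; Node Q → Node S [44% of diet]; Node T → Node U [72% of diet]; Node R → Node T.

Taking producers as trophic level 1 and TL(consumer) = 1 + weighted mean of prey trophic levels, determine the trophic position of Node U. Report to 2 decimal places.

3.88

Node R: 1 + 1 = 2
Node S: 1 + (0.56×2 + 0.44×1) = 2.56
Node T: 1 + 2 = 3
Node U: 1 + (0.72×3 + 0.28×2.56) = 3.8768
Node V: 1 + 3.8768 = 4.8768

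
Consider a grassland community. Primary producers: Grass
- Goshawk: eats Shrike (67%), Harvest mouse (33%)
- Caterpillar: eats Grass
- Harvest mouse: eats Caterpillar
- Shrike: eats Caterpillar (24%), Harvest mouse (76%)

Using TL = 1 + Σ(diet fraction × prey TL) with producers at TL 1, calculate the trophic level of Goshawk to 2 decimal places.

Caterpillar: 1 + 1 = 2
Harvest mouse: 1 + 2 = 3
Shrike: 1 + (0.24×2 + 0.76×3) = 3.76
Goshawk: 1 + (0.67×3.76 + 0.33×3) = 4.5092

4.51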